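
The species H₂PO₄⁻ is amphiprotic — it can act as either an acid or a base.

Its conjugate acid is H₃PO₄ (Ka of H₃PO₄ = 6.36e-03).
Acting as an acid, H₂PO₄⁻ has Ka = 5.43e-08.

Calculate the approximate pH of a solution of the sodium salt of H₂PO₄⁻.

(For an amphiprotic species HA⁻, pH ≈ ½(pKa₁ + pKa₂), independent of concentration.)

pKa₁ = -log(6.36e-03) = 2.20; pKa₂ = -log(5.43e-08) = 7.27. For an amphiprotic species, pH ≈ ½(pKa₁ + pKa₂) = ½(2.20 + 7.27) = 4.73.

pH = 4.73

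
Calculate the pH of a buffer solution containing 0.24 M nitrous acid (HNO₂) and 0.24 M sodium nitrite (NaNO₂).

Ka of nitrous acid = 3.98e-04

pKa = -log(3.98e-04) = 3.40. pH = pKa + log([A⁻]/[HA]) = 3.40 + log(0.24/0.24)

pH = 3.40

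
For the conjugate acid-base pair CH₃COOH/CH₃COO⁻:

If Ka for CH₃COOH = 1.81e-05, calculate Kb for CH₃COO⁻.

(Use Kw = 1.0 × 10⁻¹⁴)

For a conjugate pair Ka × Kb = Kw, so Kb = Kw/Ka = 1.0 × 10⁻¹⁴ / 1.81e-05 = 5.52e-10.

K_b = 5.52e-10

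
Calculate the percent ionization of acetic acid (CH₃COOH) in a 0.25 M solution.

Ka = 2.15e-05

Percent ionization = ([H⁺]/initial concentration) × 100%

Using Ka equilibrium: x² + Ka×x - Ka×C = 0. Solving: [H⁺] = 2.3077e-03. Percent = (2.3077e-03/0.25) × 100

Percent ionization = 0.923%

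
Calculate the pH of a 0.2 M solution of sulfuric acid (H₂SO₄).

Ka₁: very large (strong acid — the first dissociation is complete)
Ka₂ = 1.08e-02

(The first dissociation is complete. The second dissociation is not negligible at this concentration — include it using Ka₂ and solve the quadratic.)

First dissociation is complete: [H⁺]₀ = [HSO₄⁻]₀ = C = 0.2 M. Second dissociation HSO₄⁻ ⇌ H⁺ + SO₄²⁻: let x = [SO₄²⁻]. Ka₂ = (C + x)·x / (C − x) = 1.08e-02 → x² + (C + Ka₂)·x − Ka₂·C = 0 → x² + 0.21080·x − 2.160e-03 = 0. x = (−0.21080 + √(0.21080² + 4 × 2.160e-03)) / 2 = 9.7918e-03 M. [H⁺] = C + x = 0.2 + 9.7918e-03 = 2.0979e-01 M. pH = -log(2.0979e-01) = 0.68.

pH = 0.68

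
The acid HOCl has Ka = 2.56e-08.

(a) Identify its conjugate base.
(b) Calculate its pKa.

(a) The conjugate base is formed by removing one H⁺ from HOCl, giving OCl⁻. (b) pKa = -log(Ka) = -log(2.56e-08) = 7.59.

Conjugate base: OCl⁻; pK_a = 7.59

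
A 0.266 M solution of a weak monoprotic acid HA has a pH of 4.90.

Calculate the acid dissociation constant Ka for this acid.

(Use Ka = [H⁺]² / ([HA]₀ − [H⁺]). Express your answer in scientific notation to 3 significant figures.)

[H⁺] = 10^(−pH) = 10^(−4.90) = 1.259e-05 M. For HA ⇌ H⁺ + A⁻, Ka = [H⁺][A⁻]/[HA] = [H⁺]² / ([HA]₀ − [H⁺]) = (1.259e-05)² / (0.266 − 1.259e-05) = 5.96e-10.

K_a = 5.96e-10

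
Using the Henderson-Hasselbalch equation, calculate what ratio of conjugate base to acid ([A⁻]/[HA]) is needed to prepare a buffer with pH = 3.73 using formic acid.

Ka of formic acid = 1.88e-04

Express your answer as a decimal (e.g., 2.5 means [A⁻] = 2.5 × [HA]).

pKa = -log(1.88e-04) = 3.7258. pH = pKa + log([A⁻]/[HA]), so log([A⁻]/[HA]) = pH − pKa = 3.73 − 3.7258 = 0.0042. [A⁻]/[HA] = 10^(0.0042) = 1.01

[A⁻]/[HA] = 1.01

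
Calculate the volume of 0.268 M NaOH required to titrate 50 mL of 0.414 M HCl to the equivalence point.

At equivalence: moles acid = moles base. moles HCl = 0.414 × 50/1000 = 0.0207 mol. V_base = moles / 0.268 × 1000 = 77.2 mL.

V_{base} = 77.2 mL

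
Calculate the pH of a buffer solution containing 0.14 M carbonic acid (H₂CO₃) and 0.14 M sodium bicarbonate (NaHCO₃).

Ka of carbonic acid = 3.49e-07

pKa = -log(3.49e-07) = 6.46. pH = pKa + log([A⁻]/[HA]) = 6.46 + log(0.14/0.14)

pH = 6.46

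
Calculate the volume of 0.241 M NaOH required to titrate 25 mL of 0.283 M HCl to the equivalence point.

At equivalence: moles acid = moles base. moles HCl = 0.283 × 25/1000 = 0.007075 mol. V_base = moles / 0.241 × 1000 = 29.4 mL.

V_{base} = 29.4 mL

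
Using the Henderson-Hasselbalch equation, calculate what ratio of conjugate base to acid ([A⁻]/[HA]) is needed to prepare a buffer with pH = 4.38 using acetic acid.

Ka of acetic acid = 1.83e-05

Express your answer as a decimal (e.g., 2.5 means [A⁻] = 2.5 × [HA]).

pKa = -log(1.83e-05) = 4.7375. pH = pKa + log([A⁻]/[HA]), so log([A⁻]/[HA]) = pH − pKa = 4.38 − 4.7375 = -0.3575. [A⁻]/[HA] = 10^(-0.3575) = 0.439

[A⁻]/[HA] = 0.439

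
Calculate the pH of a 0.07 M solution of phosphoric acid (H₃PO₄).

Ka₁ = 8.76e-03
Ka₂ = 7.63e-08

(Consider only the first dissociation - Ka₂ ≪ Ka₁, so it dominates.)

First dissociation dominates. From Ka₁ = [H⁺][HA⁻]/[H₂A], x² + Ka₁·x − Ka₁·C = 0 with C = 0.07 M and Ka₁ = 8.76e-03. Solving: [H⁺] = (−Ka₁ + √(Ka₁² + 4·Ka₁·C)) / 2 = 2.0767e-02 M. pH = -log(2.0767e-02) = 1.68.

pH = 1.68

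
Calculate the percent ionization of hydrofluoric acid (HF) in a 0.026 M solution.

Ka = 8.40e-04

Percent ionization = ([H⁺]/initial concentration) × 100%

Using Ka equilibrium: x² + Ka×x - Ka×C = 0. Solving: [H⁺] = 4.2722e-03. Percent = (4.2722e-03/0.026) × 100

Percent ionization = 16.4%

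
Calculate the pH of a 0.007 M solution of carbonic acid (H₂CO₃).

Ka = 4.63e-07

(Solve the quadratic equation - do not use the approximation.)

x² + Ka×x - Ka×C = 0. Using quadratic formula: [H⁺] = 5.6699e-05

pH = 4.25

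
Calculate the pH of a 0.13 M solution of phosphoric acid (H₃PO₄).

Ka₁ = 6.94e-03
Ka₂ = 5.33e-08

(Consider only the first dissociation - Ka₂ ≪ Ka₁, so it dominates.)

First dissociation dominates. From Ka₁ = [H⁺][HA⁻]/[H₂A], x² + Ka₁·x − Ka₁·C = 0 with C = 0.13 M and Ka₁ = 6.94e-03. Solving: [H⁺] = (−Ka₁ + √(Ka₁² + 4·Ka₁·C)) / 2 = 2.6766e-02 M. pH = -log(2.6766e-02) = 1.57.

pH = 1.57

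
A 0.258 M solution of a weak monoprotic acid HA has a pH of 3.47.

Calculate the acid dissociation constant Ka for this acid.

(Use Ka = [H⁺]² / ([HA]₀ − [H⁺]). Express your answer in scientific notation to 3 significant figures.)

[H⁺] = 10^(−pH) = 10^(−3.47) = 3.388e-04 M. For HA ⇌ H⁺ + A⁻, Ka = [H⁺][A⁻]/[HA] = [H⁺]² / ([HA]₀ − [H⁺]) = (3.388e-04)² / (0.258 − 3.388e-04) = 4.46e-07.

K_a = 4.46e-07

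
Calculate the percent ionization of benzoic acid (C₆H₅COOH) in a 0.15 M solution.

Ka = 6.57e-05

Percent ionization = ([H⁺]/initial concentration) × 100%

Using Ka equilibrium: x² + Ka×x - Ka×C = 0. Solving: [H⁺] = 3.1066e-03. Percent = (3.1066e-03/0.15) × 100

Percent ionization = 2.07%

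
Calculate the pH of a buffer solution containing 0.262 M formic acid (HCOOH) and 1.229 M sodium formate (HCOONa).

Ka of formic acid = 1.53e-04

pKa = -log(1.53e-04) = 3.82. pH = pKa + log([A⁻]/[HA]) = 3.82 + log(1.229/0.262)

pH = 4.49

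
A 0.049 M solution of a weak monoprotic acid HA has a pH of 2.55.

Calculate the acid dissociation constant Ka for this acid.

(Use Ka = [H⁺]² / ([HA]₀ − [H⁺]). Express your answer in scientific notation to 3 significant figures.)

[H⁺] = 10^(−pH) = 10^(−2.55) = 2.818e-03 M. For HA ⇌ H⁺ + A⁻, Ka = [H⁺][A⁻]/[HA] = [H⁺]² / ([HA]₀ − [H⁺]) = (2.818e-03)² / (0.049 − 2.818e-03) = 1.72e-04.

K_a = 1.72e-04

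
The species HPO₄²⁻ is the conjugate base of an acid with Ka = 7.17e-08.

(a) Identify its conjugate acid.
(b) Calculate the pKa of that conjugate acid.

(a) The conjugate acid is formed by adding one H⁺ to HPO₄²⁻, giving H₂PO₄⁻. (b) pKa = -log(Ka) = -log(7.17e-08) = 7.14.

Conjugate acid: H₂PO₄⁻; pK_a = 7.14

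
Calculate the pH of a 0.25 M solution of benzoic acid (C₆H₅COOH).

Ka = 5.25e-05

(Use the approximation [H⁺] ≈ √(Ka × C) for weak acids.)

[H⁺] = √(Ka × C) = √(5.25e-05 × 0.25) = 3.6228e-03. pH = -log(3.6228e-03)

pH = 2.44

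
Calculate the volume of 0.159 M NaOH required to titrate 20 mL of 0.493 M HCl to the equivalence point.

At equivalence: moles acid = moles base. moles HCl = 0.493 × 20/1000 = 0.00986 mol. V_base = moles / 0.159 × 1000 = 62.0 mL.

V_{base} = 62.0 mL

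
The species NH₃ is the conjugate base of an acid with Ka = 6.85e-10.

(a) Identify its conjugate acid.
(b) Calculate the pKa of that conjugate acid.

(a) The conjugate acid is formed by adding one H⁺ to NH₃, giving NH₄⁺. (b) pKa = -log(Ka) = -log(6.85e-10) = 9.16.

Conjugate acid: NH₄⁺; pK_a = 9.16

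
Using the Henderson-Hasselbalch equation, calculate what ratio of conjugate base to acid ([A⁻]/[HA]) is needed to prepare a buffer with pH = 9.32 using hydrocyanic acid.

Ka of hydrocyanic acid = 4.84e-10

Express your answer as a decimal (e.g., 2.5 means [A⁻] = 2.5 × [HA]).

pKa = -log(4.84e-10) = 9.3152. pH = pKa + log([A⁻]/[HA]), so log([A⁻]/[HA]) = pH − pKa = 9.32 − 9.3152 = 0.0048. [A⁻]/[HA] = 10^(0.0048) = 1.01

[A⁻]/[HA] = 1.01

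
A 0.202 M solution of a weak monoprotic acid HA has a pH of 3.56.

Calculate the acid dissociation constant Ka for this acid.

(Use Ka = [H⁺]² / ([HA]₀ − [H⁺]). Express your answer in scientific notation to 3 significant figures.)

[H⁺] = 10^(−pH) = 10^(−3.56) = 2.754e-04 M. For HA ⇌ H⁺ + A⁻, Ka = [H⁺][A⁻]/[HA] = [H⁺]² / ([HA]₀ − [H⁺]) = (2.754e-04)² / (0.202 − 2.754e-04) = 3.76e-07.

K_a = 3.76e-07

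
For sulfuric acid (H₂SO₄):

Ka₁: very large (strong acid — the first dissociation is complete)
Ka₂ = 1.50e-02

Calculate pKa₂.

pKa₂ = -log(Ka₂) = -log(1.50e-02) = 1.82.

pK_{a2} = 1.82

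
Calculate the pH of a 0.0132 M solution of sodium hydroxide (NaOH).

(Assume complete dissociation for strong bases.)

[OH⁻] = 0.0132 M for strong base. pOH = -log[OH⁻] = 1.88, pH = 14 - pOH

pH = 12.12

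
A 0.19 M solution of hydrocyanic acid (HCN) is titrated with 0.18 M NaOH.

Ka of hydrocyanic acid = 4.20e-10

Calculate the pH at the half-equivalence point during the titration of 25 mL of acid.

At half-equivalence [HA] = [A⁻], so Henderson-Hasselbalch gives pH = pKa = -log(4.20e-10) = 9.38.

pH = pKa = 9.38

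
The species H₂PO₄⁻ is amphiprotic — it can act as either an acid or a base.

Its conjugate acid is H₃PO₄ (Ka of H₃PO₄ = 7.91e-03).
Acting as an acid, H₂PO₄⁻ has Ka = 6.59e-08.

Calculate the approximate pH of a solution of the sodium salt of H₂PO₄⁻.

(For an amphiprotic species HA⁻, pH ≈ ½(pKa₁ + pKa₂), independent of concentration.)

pKa₁ = -log(7.91e-03) = 2.10; pKa₂ = -log(6.59e-08) = 7.18. For an amphiprotic species, pH ≈ ½(pKa₁ + pKa₂) = ½(2.10 + 7.18) = 4.64.

pH = 4.64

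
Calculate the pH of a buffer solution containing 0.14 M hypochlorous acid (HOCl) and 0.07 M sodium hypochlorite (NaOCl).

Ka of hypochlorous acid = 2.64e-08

pKa = -log(2.64e-08) = 7.58. pH = pKa + log([A⁻]/[HA]) = 7.58 + log(0.07/0.14)

pH = 7.28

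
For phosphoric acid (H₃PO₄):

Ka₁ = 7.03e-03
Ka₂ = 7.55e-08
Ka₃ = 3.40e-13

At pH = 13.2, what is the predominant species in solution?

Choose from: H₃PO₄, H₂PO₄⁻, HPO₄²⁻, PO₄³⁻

pKa₁ = 2.15, pKa₂ = 7.12, pKa₃ = 12.47. For a polyprotic acid the predominant species crosses at each pKa: below pKa_n the protonated form dominates, above it the deprotonated form does. At pH = 13.2, the predominant species is PO₄³⁻.

PO₄³⁻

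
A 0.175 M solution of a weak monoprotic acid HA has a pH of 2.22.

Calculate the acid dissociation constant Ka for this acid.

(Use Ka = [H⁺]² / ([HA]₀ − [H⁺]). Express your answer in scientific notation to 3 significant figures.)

[H⁺] = 10^(−pH) = 10^(−2.22) = 6.026e-03 M. For HA ⇌ H⁺ + A⁻, Ka = [H⁺][A⁻]/[HA] = [H⁺]² / ([HA]₀ − [H⁺]) = (6.026e-03)² / (0.175 − 6.026e-03) = 2.15e-04.

K_a = 2.15e-04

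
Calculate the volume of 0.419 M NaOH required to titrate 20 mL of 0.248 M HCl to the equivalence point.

At equivalence: moles acid = moles base. moles HCl = 0.248 × 20/1000 = 0.00496 mol. V_base = moles / 0.419 × 1000 = 11.8 mL.

V_{base} = 11.8 mL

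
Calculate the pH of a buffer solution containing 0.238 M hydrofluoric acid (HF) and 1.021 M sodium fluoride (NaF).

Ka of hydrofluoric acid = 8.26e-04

pKa = -log(8.26e-04) = 3.08. pH = pKa + log([A⁻]/[HA]) = 3.08 + log(1.021/0.238)

pH = 3.72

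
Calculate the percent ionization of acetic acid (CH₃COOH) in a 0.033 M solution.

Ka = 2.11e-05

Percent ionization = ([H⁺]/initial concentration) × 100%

Using Ka equilibrium: x² + Ka×x - Ka×C = 0. Solving: [H⁺] = 8.2396e-04. Percent = (8.2396e-04/0.033) × 100

Percent ionization = 2.5%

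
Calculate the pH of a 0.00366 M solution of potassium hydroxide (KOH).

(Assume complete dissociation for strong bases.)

[OH⁻] = 0.00366 M for strong base. pOH = -log[OH⁻] = 2.44, pH = 14 - pOH

pH = 11.56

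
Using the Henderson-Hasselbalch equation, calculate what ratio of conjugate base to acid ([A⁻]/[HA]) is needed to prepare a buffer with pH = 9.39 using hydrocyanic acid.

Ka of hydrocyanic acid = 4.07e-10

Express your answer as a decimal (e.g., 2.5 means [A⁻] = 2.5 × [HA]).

pKa = -log(4.07e-10) = 9.3904. pH = pKa + log([A⁻]/[HA]), so log([A⁻]/[HA]) = pH − pKa = 9.39 − 9.3904 = -0.0004. [A⁻]/[HA] = 10^(-0.0004) = 0.999

[A⁻]/[HA] = 0.999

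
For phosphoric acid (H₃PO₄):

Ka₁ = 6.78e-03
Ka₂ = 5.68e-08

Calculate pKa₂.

pKa₂ = -log(Ka₂) = -log(5.68e-08) = 7.25.

pK_{a2} = 7.25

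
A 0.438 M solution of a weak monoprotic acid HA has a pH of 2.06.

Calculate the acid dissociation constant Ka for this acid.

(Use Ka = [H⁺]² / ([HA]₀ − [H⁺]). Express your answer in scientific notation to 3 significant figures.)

[H⁺] = 10^(−pH) = 10^(−2.06) = 8.710e-03 M. For HA ⇌ H⁺ + A⁻, Ka = [H⁺][A⁻]/[HA] = [H⁺]² / ([HA]₀ − [H⁺]) = (8.710e-03)² / (0.438 − 8.710e-03) = 1.77e-04.

K_a = 1.77e-04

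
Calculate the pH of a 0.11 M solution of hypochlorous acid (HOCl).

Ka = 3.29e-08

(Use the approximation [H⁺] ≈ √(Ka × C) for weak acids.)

[H⁺] = √(Ka × C) = √(3.29e-08 × 0.11) = 6.0158e-05. pH = -log(6.0158e-05)

pH = 4.22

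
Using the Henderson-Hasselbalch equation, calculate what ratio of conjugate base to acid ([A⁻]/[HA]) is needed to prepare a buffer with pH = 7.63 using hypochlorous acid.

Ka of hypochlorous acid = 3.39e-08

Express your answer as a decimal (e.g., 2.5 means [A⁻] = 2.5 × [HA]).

pKa = -log(3.39e-08) = 7.4698. pH = pKa + log([A⁻]/[HA]), so log([A⁻]/[HA]) = pH − pKa = 7.63 − 7.4698 = 0.1602. [A⁻]/[HA] = 10^(0.1602) = 1.45

[A⁻]/[HA] = 1.45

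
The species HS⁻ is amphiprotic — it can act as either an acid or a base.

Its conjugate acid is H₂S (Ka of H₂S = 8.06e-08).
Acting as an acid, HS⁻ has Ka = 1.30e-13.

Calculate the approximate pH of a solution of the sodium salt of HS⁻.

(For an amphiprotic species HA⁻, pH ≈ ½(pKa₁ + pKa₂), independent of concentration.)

pKa₁ = -log(8.06e-08) = 7.09; pKa₂ = -log(1.30e-13) = 12.89. For an amphiprotic species, pH ≈ ½(pKa₁ + pKa₂) = ½(7.09 + 12.89) = 9.99.

pH = 9.99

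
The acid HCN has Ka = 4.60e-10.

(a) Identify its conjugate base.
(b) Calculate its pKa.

(a) The conjugate base is formed by removing one H⁺ from HCN, giving CN⁻. (b) pKa = -log(Ka) = -log(4.60e-10) = 9.34.

Conjugate base: CN⁻; pK_a = 9.34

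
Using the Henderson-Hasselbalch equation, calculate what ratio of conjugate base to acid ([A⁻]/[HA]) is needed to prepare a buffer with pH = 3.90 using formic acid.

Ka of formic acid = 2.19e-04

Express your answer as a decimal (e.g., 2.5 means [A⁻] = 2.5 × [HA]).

pKa = -log(2.19e-04) = 3.6596. pH = pKa + log([A⁻]/[HA]), so log([A⁻]/[HA]) = pH − pKa = 3.90 − 3.6596 = 0.2404. [A⁻]/[HA] = 10^(0.2404) = 1.74

[A⁻]/[HA] = 1.74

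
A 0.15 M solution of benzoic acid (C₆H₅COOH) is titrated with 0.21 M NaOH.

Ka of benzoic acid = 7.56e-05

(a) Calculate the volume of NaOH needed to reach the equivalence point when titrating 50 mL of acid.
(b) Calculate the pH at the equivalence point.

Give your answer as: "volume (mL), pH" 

moles acid = 0.15 × 50/1000 = 0.0075 mol; V_base = moles/0.21 × 1000 = 35.7 mL. At equivalence only the conjugate base is present: [A⁻] = 0.0075/0.086 = 8.7500e-02 M. Kb = Kw/Ka = 1.32e-10; [OH⁻] = √(Kb × [A⁻]) = 3.4021e-06; pOH = 5.47; pH = 14 - pOH = 8.53.

V = 35.7 mL, pH = 8.53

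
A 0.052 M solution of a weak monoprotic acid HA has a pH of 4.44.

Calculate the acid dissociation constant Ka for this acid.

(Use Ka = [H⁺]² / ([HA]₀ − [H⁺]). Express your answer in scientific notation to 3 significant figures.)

[H⁺] = 10^(−pH) = 10^(−4.44) = 3.631e-05 M. For HA ⇌ H⁺ + A⁻, Ka = [H⁺][A⁻]/[HA] = [H⁺]² / ([HA]₀ − [H⁺]) = (3.631e-05)² / (0.052 − 3.631e-05) = 2.54e-08.

K_a = 2.54e-08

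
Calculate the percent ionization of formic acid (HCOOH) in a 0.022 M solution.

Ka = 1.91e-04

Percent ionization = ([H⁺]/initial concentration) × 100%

Using Ka equilibrium: x² + Ka×x - Ka×C = 0. Solving: [H⁺] = 1.9566e-03. Percent = (1.9566e-03/0.022) × 100

Percent ionization = 8.89%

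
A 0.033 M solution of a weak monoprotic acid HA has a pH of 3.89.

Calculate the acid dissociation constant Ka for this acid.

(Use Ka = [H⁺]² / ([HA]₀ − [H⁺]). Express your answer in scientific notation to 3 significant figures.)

[H⁺] = 10^(−pH) = 10^(−3.89) = 1.288e-04 M. For HA ⇌ H⁺ + A⁻, Ka = [H⁺][A⁻]/[HA] = [H⁺]² / ([HA]₀ − [H⁺]) = (1.288e-04)² / (0.033 − 1.288e-04) = 5.05e-07.

K_a = 5.05e-07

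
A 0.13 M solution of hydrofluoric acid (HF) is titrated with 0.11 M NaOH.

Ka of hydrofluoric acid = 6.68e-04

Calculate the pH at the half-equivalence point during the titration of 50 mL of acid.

At half-equivalence [HA] = [A⁻], so Henderson-Hasselbalch gives pH = pKa = -log(6.68e-04) = 3.18.

pH = pKa = 3.18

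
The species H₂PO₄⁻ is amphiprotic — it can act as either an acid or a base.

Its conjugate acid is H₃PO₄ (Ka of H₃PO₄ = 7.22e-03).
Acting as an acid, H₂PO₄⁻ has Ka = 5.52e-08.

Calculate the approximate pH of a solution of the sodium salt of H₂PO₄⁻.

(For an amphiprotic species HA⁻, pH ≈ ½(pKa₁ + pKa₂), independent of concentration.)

pKa₁ = -log(7.22e-03) = 2.14; pKa₂ = -log(5.52e-08) = 7.26. For an amphiprotic species, pH ≈ ½(pKa₁ + pKa₂) = ½(2.14 + 7.26) = 4.70.

pH = 4.70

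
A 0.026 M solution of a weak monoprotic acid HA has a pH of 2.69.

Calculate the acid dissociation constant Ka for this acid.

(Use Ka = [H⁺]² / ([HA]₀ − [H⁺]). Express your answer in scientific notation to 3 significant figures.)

[H⁺] = 10^(−pH) = 10^(−2.69) = 2.042e-03 M. For HA ⇌ H⁺ + A⁻, Ka = [H⁺][A⁻]/[HA] = [H⁺]² / ([HA]₀ − [H⁺]) = (2.042e-03)² / (0.026 − 2.042e-03) = 1.74e-04.

K_a = 1.74e-04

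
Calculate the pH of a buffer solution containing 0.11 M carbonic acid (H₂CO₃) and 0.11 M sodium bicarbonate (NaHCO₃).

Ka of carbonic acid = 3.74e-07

pKa = -log(3.74e-07) = 6.43. pH = pKa + log([A⁻]/[HA]) = 6.43 + log(0.11/0.11)

pH = 6.43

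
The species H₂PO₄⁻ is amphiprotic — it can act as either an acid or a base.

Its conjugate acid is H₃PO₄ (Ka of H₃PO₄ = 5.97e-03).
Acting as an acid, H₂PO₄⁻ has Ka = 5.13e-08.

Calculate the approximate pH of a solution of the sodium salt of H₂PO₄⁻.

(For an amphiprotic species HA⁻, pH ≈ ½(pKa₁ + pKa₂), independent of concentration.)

pKa₁ = -log(5.97e-03) = 2.22; pKa₂ = -log(5.13e-08) = 7.29. For an amphiprotic species, pH ≈ ½(pKa₁ + pKa₂) = ½(2.22 + 7.29) = 4.76.

pH = 4.76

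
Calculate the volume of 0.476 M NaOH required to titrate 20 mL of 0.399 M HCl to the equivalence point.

At equivalence: moles acid = moles base. moles HCl = 0.399 × 20/1000 = 0.00798 mol. V_base = moles / 0.476 × 1000 = 16.8 mL.

V_{base} = 16.8 mL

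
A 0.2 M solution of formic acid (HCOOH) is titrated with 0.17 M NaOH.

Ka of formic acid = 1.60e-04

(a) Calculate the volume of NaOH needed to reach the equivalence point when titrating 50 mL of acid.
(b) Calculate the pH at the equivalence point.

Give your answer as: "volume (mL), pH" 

moles acid = 0.2 × 50/1000 = 0.01 mol; V_base = moles/0.17 × 1000 = 58.8 mL. At equivalence only the conjugate base is present: [A⁻] = 0.01/0.109 = 9.1892e-02 M. Kb = Kw/Ka = 6.25e-11; [OH⁻] = √(Kb × [A⁻]) = 2.3965e-06; pOH = 5.62; pH = 14 - pOH = 8.38.

V = 58.8 mL, pH = 8.38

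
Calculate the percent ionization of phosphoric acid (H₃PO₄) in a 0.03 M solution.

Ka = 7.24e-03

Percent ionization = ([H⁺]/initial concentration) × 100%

Using Ka equilibrium: x² + Ka×x - Ka×C = 0. Solving: [H⁺] = 1.1556e-02. Percent = (1.1556e-02/0.03) × 100

Percent ionization = 38.5%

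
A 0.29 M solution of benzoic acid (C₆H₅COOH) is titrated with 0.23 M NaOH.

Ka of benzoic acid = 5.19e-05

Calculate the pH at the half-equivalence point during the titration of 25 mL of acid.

At half-equivalence [HA] = [A⁻], so Henderson-Hasselbalch gives pH = pKa = -log(5.19e-05) = 4.28.

pH = pKa = 4.28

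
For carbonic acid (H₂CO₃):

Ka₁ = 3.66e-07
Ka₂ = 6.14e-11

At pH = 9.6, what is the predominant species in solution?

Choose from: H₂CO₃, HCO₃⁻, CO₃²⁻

pKa₁ = 6.44, pKa₂ = 10.21. For a polyprotic acid the predominant species crosses at each pKa: below pKa_n the protonated form dominates, above it the deprotonated form does. At pH = 9.6, the predominant species is HCO₃⁻.

HCO₃⁻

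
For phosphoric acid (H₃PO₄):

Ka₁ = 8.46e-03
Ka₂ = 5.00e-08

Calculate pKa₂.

pKa₂ = -log(Ka₂) = -log(5.00e-08) = 7.30.

pK_{a2} = 7.30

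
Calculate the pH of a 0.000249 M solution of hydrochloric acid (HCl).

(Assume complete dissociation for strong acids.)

[H⁺] = 0.000249 M for strong acid. pH = -log[H⁺] = -log(0.000249)

pH = 3.60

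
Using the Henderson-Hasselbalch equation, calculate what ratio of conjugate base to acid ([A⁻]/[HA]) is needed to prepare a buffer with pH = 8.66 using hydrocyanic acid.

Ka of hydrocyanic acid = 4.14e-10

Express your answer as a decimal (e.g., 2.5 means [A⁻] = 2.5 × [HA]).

pKa = -log(4.14e-10) = 9.3830. pH = pKa + log([A⁻]/[HA]), so log([A⁻]/[HA]) = pH − pKa = 8.66 − 9.3830 = -0.7230. [A⁻]/[HA] = 10^(-0.7230) = 0.189

[A⁻]/[HA] = 0.189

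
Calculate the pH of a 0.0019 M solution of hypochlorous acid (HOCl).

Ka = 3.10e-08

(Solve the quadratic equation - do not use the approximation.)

x² + Ka×x - Ka×C = 0. Using quadratic formula: [H⁺] = 7.6591e-06

pH = 5.12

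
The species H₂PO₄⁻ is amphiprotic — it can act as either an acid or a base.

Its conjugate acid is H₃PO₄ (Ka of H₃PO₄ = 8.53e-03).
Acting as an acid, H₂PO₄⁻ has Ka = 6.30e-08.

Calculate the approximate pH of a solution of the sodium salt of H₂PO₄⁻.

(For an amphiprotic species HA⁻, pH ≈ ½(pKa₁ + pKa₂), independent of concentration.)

pKa₁ = -log(8.53e-03) = 2.07; pKa₂ = -log(6.30e-08) = 7.20. For an amphiprotic species, pH ≈ ½(pKa₁ + pKa₂) = ½(2.07 + 7.20) = 4.63.

pH = 4.63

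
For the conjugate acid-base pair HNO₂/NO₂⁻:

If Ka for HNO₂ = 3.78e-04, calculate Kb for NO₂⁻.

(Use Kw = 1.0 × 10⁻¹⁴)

For a conjugate pair Ka × Kb = Kw, so Kb = Kw/Ka = 1.0 × 10⁻¹⁴ / 3.78e-04 = 2.65e-11.

K_b = 2.65e-11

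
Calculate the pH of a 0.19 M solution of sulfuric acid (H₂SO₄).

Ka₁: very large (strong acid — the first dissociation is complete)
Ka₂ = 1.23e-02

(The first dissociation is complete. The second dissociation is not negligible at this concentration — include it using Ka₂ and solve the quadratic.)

First dissociation is complete: [H⁺]₀ = [HSO₄⁻]₀ = C = 0.19 M. Second dissociation HSO₄⁻ ⇌ H⁺ + SO₄²⁻: let x = [SO₄²⁻]. Ka₂ = (C + x)·x / (C − x) = 1.23e-02 → x² + (C + Ka₂)·x − Ka₂·C = 0 → x² + 0.20230·x − 2.337e-03 = 0. x = (−0.20230 + √(0.20230² + 4 × 2.337e-03)) / 2 = 1.0959e-02 M. [H⁺] = C + x = 0.19 + 1.0959e-02 = 2.0096e-01 M. pH = -log(2.0096e-01) = 0.70.

pH = 0.70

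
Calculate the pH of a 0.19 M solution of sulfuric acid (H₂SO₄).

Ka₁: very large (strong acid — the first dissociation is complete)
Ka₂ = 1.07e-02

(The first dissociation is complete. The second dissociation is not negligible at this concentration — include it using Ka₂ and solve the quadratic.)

First dissociation is complete: [H⁺]₀ = [HSO₄⁻]₀ = C = 0.19 M. Second dissociation HSO₄⁻ ⇌ H⁺ + SO₄²⁻: let x = [SO₄²⁻]. Ka₂ = (C + x)·x / (C − x) = 1.07e-02 → x² + (C + Ka₂)·x − Ka₂·C = 0 → x² + 0.20070·x − 2.033e-03 = 0. x = (−0.20070 + √(0.20070² + 4 × 2.033e-03)) / 2 = 9.6642e-03 M. [H⁺] = C + x = 0.19 + 9.6642e-03 = 1.9966e-01 M. pH = -log(1.9966e-01) = 0.70.

pH = 0.70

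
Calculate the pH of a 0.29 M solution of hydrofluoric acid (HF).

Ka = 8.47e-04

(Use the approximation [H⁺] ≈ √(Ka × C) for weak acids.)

[H⁺] = √(Ka × C) = √(8.47e-04 × 0.29) = 1.5673e-02. pH = -log(1.5673e-02)

pH = 1.80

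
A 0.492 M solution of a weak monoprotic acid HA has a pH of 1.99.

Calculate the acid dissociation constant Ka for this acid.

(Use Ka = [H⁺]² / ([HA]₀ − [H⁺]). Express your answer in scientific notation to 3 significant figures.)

[H⁺] = 10^(−pH) = 10^(−1.99) = 1.023e-02 M. For HA ⇌ H⁺ + A⁻, Ka = [H⁺][A⁻]/[HA] = [H⁺]² / ([HA]₀ − [H⁺]) = (1.023e-02)² / (0.492 − 1.023e-02) = 2.17e-04.

K_a = 2.17e-04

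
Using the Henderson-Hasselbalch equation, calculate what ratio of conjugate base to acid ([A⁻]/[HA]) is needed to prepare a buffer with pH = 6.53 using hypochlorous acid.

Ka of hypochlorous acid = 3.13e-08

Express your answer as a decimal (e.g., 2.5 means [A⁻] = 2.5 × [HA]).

pKa = -log(3.13e-08) = 7.5045. pH = pKa + log([A⁻]/[HA]), so log([A⁻]/[HA]) = pH − pKa = 6.53 − 7.5045 = -0.9745. [A⁻]/[HA] = 10^(-0.9745) = 0.106

[A⁻]/[HA] = 0.106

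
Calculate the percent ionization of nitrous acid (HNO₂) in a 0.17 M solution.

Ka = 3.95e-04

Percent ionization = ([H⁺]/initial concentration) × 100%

Using Ka equilibrium: x² + Ka×x - Ka×C = 0. Solving: [H⁺] = 7.9994e-03. Percent = (7.9994e-03/0.17) × 100

Percent ionization = 4.71%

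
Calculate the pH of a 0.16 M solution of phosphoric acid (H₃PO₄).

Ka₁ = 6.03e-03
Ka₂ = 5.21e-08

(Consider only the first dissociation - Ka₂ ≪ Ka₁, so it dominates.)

First dissociation dominates. From Ka₁ = [H⁺][HA⁻]/[H₂A], x² + Ka₁·x − Ka₁·C = 0 with C = 0.16 M and Ka₁ = 6.03e-03. Solving: [H⁺] = (−Ka₁ + √(Ka₁² + 4·Ka₁·C)) / 2 = 2.8192e-02 M. pH = -log(2.8192e-02) = 1.55.

pH = 1.55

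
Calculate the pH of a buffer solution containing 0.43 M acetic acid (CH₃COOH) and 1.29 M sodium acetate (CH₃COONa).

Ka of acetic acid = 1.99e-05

pKa = -log(1.99e-05) = 4.70. pH = pKa + log([A⁻]/[HA]) = 4.70 + log(1.29/0.43)

pH = 5.18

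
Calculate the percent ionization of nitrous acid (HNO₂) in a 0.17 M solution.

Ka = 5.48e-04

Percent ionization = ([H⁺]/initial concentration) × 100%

Using Ka equilibrium: x² + Ka×x - Ka×C = 0. Solving: [H⁺] = 9.3818e-03. Percent = (9.3818e-03/0.17) × 100

Percent ionization = 5.52%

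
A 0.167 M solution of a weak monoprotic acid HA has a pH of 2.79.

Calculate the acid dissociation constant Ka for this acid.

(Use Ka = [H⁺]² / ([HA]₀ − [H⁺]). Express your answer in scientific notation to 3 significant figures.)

[H⁺] = 10^(−pH) = 10^(−2.79) = 1.622e-03 M. For HA ⇌ H⁺ + A⁻, Ka = [H⁺][A⁻]/[HA] = [H⁺]² / ([HA]₀ − [H⁺]) = (1.622e-03)² / (0.167 − 1.622e-03) = 1.59e-05.

K_a = 1.59e-05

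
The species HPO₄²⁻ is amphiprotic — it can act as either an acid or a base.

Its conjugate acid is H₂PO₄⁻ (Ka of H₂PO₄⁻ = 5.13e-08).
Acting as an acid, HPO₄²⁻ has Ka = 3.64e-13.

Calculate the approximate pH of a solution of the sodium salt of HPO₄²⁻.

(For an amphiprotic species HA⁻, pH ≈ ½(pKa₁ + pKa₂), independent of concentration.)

pKa₁ = -log(5.13e-08) = 7.29; pKa₂ = -log(3.64e-13) = 12.44. For an amphiprotic species, pH ≈ ½(pKa₁ + pKa₂) = ½(7.29 + 12.44) = 9.86.

pH = 9.86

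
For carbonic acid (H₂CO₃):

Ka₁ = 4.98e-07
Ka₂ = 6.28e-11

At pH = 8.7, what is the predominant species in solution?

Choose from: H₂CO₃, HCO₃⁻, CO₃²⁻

pKa₁ = 6.30, pKa₂ = 10.20. For a polyprotic acid the predominant species crosses at each pKa: below pKa_n the protonated form dominates, above it the deprotonated form does. At pH = 8.7, the predominant species is HCO₃⁻.

HCO₃⁻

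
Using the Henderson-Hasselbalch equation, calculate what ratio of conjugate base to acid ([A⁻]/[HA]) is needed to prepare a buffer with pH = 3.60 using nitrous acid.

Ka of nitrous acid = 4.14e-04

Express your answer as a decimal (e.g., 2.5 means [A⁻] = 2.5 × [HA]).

pKa = -log(4.14e-04) = 3.3830. pH = pKa + log([A⁻]/[HA]), so log([A⁻]/[HA]) = pH − pKa = 3.60 − 3.3830 = 0.2170. [A⁻]/[HA] = 10^(0.2170) = 1.65

[A⁻]/[HA] = 1.65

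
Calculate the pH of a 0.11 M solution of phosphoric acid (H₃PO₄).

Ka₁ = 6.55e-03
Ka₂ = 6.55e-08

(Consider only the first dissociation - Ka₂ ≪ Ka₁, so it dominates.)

First dissociation dominates. From Ka₁ = [H⁺][HA⁻]/[H₂A], x² + Ka₁·x − Ka₁·C = 0 with C = 0.11 M and Ka₁ = 6.55e-03. Solving: [H⁺] = (−Ka₁ + √(Ka₁² + 4·Ka₁·C)) / 2 = 2.3766e-02 M. pH = -log(2.3766e-02) = 1.62.

pH = 1.62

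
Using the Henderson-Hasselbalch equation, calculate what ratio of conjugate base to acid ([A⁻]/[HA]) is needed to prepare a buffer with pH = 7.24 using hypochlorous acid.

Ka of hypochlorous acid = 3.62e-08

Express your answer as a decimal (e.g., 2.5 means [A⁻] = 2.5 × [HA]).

pKa = -log(3.62e-08) = 7.4413. pH = pKa + log([A⁻]/[HA]), so log([A⁻]/[HA]) = pH − pKa = 7.24 − 7.4413 = -0.2013. [A⁻]/[HA] = 10^(-0.2013) = 0.629

[A⁻]/[HA] = 0.629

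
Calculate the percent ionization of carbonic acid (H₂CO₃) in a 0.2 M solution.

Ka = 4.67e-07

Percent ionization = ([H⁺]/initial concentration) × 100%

Using Ka equilibrium: x² + Ka×x - Ka×C = 0. Solving: [H⁺] = 3.0538e-04. Percent = (3.0538e-04/0.2) × 100

Percent ionization = 0.153%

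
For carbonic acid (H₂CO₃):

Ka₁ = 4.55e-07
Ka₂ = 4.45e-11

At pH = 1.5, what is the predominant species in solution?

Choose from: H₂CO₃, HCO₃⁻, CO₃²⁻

pKa₁ = 6.34, pKa₂ = 10.35. For a polyprotic acid the predominant species crosses at each pKa: below pKa_n the protonated form dominates, above it the deprotonated form does. At pH = 1.5, the predominant species is H₂CO₃.

H₂CO₃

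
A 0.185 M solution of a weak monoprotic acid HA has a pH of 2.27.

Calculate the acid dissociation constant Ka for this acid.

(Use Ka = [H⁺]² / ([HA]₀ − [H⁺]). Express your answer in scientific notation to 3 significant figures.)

[H⁺] = 10^(−pH) = 10^(−2.27) = 5.370e-03 M. For HA ⇌ H⁺ + A⁻, Ka = [H⁺][A⁻]/[HA] = [H⁺]² / ([HA]₀ − [H⁺]) = (5.370e-03)² / (0.185 − 5.370e-03) = 1.61e-04.

K_a = 1.61e-04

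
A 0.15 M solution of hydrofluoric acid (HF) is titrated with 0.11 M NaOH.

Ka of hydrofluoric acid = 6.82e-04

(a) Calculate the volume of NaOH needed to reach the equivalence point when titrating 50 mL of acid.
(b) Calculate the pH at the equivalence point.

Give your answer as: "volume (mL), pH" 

moles acid = 0.15 × 50/1000 = 0.0075 mol; V_base = moles/0.11 × 1000 = 68.2 mL. At equivalence only the conjugate base is present: [A⁻] = 0.0075/0.118 = 6.3462e-02 M. Kb = Kw/Ka = 1.47e-11; [OH⁻] = √(Kb × [A⁻]) = 9.6464e-07; pOH = 6.02; pH = 14 - pOH = 7.98.

V = 68.2 mL, pH = 7.98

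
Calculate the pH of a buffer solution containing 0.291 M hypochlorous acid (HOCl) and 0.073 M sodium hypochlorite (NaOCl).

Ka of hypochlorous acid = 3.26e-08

pKa = -log(3.26e-08) = 7.49. pH = pKa + log([A⁻]/[HA]) = 7.49 + log(0.073/0.291)

pH = 6.89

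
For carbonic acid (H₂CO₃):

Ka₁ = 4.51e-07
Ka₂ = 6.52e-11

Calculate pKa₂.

pKa₂ = -log(Ka₂) = -log(6.52e-11) = 10.19.

pK_{a2} = 10.19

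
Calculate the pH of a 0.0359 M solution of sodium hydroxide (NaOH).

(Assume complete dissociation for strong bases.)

[OH⁻] = 0.0359 M for strong base. pOH = -log[OH⁻] = 1.44, pH = 14 - pOH

pH = 12.56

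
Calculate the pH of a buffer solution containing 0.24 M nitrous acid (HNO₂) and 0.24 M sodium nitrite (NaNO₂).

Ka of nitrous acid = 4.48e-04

pKa = -log(4.48e-04) = 3.35. pH = pKa + log([A⁻]/[HA]) = 3.35 + log(0.24/0.24)

pH = 3.35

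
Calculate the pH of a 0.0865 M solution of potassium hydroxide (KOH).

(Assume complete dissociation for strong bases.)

[OH⁻] = 0.0865 M for strong base. pOH = -log[OH⁻] = 1.06, pH = 14 - pOH

pH = 12.94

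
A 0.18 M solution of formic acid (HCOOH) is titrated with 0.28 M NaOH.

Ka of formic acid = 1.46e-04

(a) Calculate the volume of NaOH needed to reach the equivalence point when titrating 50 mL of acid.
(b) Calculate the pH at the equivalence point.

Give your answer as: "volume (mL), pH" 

moles acid = 0.18 × 50/1000 = 0.009 mol; V_base = moles/0.28 × 1000 = 32.1 mL. At equivalence only the conjugate base is present: [A⁻] = 0.009/0.082 = 1.0957e-01 M. Kb = Kw/Ka = 6.85e-11; [OH⁻] = √(Kb × [A⁻]) = 2.7394e-06; pOH = 5.56; pH = 14 - pOH = 8.44.

V = 32.1 mL, pH = 8.44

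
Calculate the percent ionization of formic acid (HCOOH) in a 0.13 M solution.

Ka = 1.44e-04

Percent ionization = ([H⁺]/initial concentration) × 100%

Using Ka equilibrium: x² + Ka×x - Ka×C = 0. Solving: [H⁺] = 4.2553e-03. Percent = (4.2553e-03/0.13) × 100

Percent ionization = 3.27%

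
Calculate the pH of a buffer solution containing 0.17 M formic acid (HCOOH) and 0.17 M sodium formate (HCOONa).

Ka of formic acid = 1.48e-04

pKa = -log(1.48e-04) = 3.83. pH = pKa + log([A⁻]/[HA]) = 3.83 + log(0.17/0.17)

pH = 3.83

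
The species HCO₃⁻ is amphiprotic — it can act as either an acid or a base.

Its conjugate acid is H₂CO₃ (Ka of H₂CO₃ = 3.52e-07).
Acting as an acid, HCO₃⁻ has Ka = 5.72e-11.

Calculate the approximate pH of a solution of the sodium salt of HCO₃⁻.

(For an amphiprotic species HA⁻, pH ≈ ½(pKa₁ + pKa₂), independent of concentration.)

pKa₁ = -log(3.52e-07) = 6.45; pKa₂ = -log(5.72e-11) = 10.24. For an amphiprotic species, pH ≈ ½(pKa₁ + pKa₂) = ½(6.45 + 10.24) = 8.35.

pH = 8.35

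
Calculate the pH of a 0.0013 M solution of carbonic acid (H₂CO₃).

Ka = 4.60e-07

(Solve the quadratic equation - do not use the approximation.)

x² + Ka×x - Ka×C = 0. Using quadratic formula: [H⁺] = 2.4225e-05

pH = 4.62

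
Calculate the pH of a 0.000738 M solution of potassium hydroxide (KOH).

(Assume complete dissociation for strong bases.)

[OH⁻] = 0.000738 M for strong base. pOH = -log[OH⁻] = 3.13, pH = 14 - pOH

pH = 10.87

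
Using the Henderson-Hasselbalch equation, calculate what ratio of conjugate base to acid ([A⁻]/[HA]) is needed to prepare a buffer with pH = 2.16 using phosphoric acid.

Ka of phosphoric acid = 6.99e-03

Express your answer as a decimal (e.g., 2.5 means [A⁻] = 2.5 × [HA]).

pKa = -log(6.99e-03) = 2.1555. pH = pKa + log([A⁻]/[HA]), so log([A⁻]/[HA]) = pH − pKa = 2.16 − 2.1555 = 0.0045. [A⁻]/[HA] = 10^(0.0045) = 1.01

[A⁻]/[HA] = 1.01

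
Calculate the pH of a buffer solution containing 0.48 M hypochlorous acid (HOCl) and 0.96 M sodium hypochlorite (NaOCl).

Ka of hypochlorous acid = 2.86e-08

pKa = -log(2.86e-08) = 7.54. pH = pKa + log([A⁻]/[HA]) = 7.54 + log(0.96/0.48)

pH = 7.84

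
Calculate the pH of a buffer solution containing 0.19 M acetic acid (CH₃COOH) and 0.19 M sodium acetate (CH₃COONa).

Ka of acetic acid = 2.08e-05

pKa = -log(2.08e-05) = 4.68. pH = pKa + log([A⁻]/[HA]) = 4.68 + log(0.19/0.19)

pH = 4.68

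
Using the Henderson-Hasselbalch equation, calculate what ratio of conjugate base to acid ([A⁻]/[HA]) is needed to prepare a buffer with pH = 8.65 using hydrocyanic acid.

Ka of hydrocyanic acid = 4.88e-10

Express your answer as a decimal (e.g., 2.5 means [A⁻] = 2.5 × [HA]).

pKa = -log(4.88e-10) = 9.3116. pH = pKa + log([A⁻]/[HA]), so log([A⁻]/[HA]) = pH − pKa = 8.65 − 9.3116 = -0.6616. [A⁻]/[HA] = 10^(-0.6616) = 0.218

[A⁻]/[HA] = 0.218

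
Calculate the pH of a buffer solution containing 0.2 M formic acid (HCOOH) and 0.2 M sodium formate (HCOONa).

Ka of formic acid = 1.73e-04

pKa = -log(1.73e-04) = 3.76. pH = pKa + log([A⁻]/[HA]) = 3.76 + log(0.2/0.2)

pH = 3.76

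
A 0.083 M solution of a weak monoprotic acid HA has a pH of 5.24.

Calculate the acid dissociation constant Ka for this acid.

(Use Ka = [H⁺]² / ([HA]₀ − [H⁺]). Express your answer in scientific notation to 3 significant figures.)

[H⁺] = 10^(−pH) = 10^(−5.24) = 5.754e-06 M. For HA ⇌ H⁺ + A⁻, Ka = [H⁺][A⁻]/[HA] = [H⁺]² / ([HA]₀ − [H⁺]) = (5.754e-06)² / (0.083 − 5.754e-06) = 3.99e-10.

K_a = 3.99e-10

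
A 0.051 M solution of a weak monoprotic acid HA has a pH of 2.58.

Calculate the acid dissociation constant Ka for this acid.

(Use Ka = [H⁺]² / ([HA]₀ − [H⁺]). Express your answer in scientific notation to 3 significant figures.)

[H⁺] = 10^(−pH) = 10^(−2.58) = 2.630e-03 M. For HA ⇌ H⁺ + A⁻, Ka = [H⁺][A⁻]/[HA] = [H⁺]² / ([HA]₀ − [H⁺]) = (2.630e-03)² / (0.051 − 2.630e-03) = 1.43e-04.

K_a = 1.43e-04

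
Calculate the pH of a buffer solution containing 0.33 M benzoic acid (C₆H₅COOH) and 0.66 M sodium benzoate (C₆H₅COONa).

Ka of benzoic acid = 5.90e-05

pKa = -log(5.90e-05) = 4.23. pH = pKa + log([A⁻]/[HA]) = 4.23 + log(0.66/0.33)

pH = 4.53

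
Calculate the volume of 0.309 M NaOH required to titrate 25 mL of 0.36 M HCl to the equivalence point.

At equivalence: moles acid = moles base. moles HCl = 0.36 × 25/1000 = 0.009 mol. V_base = moles / 0.309 × 1000 = 29.1 mL.

V_{base} = 29.1 mL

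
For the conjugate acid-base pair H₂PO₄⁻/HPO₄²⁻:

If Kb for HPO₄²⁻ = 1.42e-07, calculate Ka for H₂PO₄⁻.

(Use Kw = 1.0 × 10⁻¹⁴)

For a conjugate pair Ka × Kb = Kw, so Ka = Kw/Kb = 1.0 × 10⁻¹⁴ / 1.42e-07 = 7.04e-08.

K_a = 7.04e-08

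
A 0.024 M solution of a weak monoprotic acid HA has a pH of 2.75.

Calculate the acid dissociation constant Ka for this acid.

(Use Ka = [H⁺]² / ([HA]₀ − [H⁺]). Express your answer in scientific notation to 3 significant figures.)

[H⁺] = 10^(−pH) = 10^(−2.75) = 1.778e-03 M. For HA ⇌ H⁺ + A⁻, Ka = [H⁺][A⁻]/[HA] = [H⁺]² / ([HA]₀ − [H⁺]) = (1.778e-03)² / (0.024 − 1.778e-03) = 1.42e-04.

K_a = 1.42e-04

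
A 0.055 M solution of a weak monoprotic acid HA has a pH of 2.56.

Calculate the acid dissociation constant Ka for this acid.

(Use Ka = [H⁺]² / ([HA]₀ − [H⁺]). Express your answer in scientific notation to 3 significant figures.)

[H⁺] = 10^(−pH) = 10^(−2.56) = 2.754e-03 M. For HA ⇌ H⁺ + A⁻, Ka = [H⁺][A⁻]/[HA] = [H⁺]² / ([HA]₀ − [H⁺]) = (2.754e-03)² / (0.055 − 2.754e-03) = 1.45e-04.

K_a = 1.45e-04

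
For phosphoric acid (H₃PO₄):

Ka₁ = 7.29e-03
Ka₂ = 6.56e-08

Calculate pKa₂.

pKa₂ = -log(Ka₂) = -log(6.56e-08) = 7.18.

pK_{a2} = 7.18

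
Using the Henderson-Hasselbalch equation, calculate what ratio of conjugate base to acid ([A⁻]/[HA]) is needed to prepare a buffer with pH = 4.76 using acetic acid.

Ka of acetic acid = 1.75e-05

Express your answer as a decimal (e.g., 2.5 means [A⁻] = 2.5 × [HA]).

pKa = -log(1.75e-05) = 4.7570. pH = pKa + log([A⁻]/[HA]), so log([A⁻]/[HA]) = pH − pKa = 4.76 − 4.7570 = 0.0030. [A⁻]/[HA] = 10^(0.0030) = 1.01

[A⁻]/[HA] = 1.01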